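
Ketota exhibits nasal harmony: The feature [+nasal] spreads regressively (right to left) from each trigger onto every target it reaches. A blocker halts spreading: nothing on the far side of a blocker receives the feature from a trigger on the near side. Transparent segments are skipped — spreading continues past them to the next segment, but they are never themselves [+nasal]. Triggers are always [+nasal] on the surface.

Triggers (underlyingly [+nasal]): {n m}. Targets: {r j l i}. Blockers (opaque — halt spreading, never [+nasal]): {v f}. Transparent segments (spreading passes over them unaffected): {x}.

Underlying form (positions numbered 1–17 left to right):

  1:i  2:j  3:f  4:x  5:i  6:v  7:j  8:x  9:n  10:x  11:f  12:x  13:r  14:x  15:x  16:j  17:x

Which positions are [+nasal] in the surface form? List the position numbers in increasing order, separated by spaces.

From /n/ at 9 leftward: 8 /x/ transparent; 7 /j/ → [+nasal]; 6 /v/ blocks.
Targets with no active source: positions 1 2 5 13 16 stay [-nasal].

7 9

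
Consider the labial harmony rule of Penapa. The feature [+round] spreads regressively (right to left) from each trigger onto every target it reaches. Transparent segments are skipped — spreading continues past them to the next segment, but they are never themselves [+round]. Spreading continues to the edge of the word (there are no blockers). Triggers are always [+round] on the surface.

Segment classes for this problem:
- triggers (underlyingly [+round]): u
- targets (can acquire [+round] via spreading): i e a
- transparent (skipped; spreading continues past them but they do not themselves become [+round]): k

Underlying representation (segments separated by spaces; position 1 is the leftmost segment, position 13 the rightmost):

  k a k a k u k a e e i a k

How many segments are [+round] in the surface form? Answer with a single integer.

3

From /u/ at 6 leftward: 5 /k/ transparent; 4 /a/ → [+round]; 3 /k/ transparent; 2 /a/ → [+round]; 1 /k/ transparent; word edge.
Targets with no active source: positions 8 9 10 11 12 stay [-round].
[+round] positions on the surface: 2 4 6.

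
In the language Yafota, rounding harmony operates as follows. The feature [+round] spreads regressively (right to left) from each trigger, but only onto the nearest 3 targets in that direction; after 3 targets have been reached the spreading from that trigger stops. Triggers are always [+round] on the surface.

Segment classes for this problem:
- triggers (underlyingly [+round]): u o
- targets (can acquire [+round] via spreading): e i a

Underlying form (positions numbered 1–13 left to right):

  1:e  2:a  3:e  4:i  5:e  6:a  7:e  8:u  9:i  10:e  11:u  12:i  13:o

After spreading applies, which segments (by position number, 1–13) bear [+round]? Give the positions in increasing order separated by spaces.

From /u/ at 8 leftward: 7 /e/ → [+round]; 6 /a/ → [+round]; 5 /e/ → [+round]; bound reached.
From /u/ at 11 leftward: 10 /e/ → [+round]; 9 /i/ → [+round]; 8 /u/ is itself a trigger — this domain ends here.
From /o/ at 13 leftward: 12 /i/ → [+round]; 11 /u/ is itself a trigger — this domain ends here.
Targets with no active source: positions 1 2 3 4 stay [-round].

5 6 7 8 9 10 11 12 13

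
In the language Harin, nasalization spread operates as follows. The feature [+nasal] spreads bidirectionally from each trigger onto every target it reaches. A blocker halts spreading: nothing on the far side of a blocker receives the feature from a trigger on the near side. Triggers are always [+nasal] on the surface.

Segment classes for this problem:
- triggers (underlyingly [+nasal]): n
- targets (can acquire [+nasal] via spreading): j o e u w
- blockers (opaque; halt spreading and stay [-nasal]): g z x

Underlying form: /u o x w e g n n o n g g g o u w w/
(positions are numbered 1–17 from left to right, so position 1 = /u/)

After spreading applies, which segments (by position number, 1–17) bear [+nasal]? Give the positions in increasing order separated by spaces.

From /n/ at 7 rightward: 8 /n/ is itself a trigger — this domain ends here.
From /n/ at 7 leftward: 6 /g/ blocks.
From /n/ at 8 rightward: 9 /o/ → [+nasal]; 10 /n/ is itself a trigger — this domain ends here.
From /n/ at 8 leftward: 7 /n/ is itself a trigger — this domain ends here.
From /n/ at 10 rightward: 11 /g/ blocks.
From /n/ at 10 leftward: 9 /o/ → [+nasal]; 8 /n/ is itself a trigger — this domain ends here.
Targets with no active source: positions 1 2 4 5 14 15 16 17 stay [-nasal].

7 8 9 10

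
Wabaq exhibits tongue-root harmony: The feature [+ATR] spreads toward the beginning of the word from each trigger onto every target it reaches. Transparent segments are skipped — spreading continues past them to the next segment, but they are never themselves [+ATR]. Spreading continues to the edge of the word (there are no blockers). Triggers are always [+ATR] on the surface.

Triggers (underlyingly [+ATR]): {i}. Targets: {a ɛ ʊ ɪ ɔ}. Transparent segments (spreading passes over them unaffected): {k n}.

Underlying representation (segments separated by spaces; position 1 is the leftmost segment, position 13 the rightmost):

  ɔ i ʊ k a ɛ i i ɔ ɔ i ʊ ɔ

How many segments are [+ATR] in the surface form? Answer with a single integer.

From /i/ at 2 leftward: 1 /ɔ/ → [+ATR]; word edge.
From /i/ at 7 leftward: 6 /ɛ/ → [+ATR]; 5 /a/ → [+ATR]; 4 /k/ transparent; 3 /ʊ/ → [+ATR]; 2 /i/ is itself a trigger — this domain ends here.
From /i/ at 8 leftward: 7 /i/ is itself a trigger — this domain ends here.
From /i/ at 11 leftward: 10 /ɔ/ → [+ATR]; 9 /ɔ/ → [+ATR]; 8 /i/ is itself a trigger — this domain ends here.
Targets with no active source: positions 12 13 stay [-ATR].
[+ATR] positions on the surface: 1 2 3 5 6 7 8 9 10 11.

10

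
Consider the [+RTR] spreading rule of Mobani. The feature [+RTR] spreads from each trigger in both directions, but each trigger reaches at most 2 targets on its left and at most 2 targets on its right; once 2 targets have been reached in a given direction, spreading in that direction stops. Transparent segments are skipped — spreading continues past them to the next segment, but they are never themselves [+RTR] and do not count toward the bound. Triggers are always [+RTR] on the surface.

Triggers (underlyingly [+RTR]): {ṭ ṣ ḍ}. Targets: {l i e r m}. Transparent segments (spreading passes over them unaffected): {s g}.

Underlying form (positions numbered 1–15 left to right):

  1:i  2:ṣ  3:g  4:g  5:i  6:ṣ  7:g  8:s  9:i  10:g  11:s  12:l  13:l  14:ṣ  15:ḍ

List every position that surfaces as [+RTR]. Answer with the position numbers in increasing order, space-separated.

1 2 5 6 9 12 13 14 15

From /ṣ/ at 2 rightward: 3 /g/ transparent; 4 /g/ transparent; 5 /i/ → [+RTR]; 6 /ṣ/ is itself a trigger — this domain ends here.
From /ṣ/ at 2 leftward: 1 /i/ → [+RTR]; word edge.
From /ṣ/ at 6 rightward: 7 /g/ transparent; 8 /s/ transparent; 9 /i/ → [+RTR]; 10 /g/ transparent; 11 /s/ transparent; 12 /l/ → [+RTR]; bound reached.
From /ṣ/ at 6 leftward: 5 /i/ → [+RTR]; 4 /g/ transparent; 3 /g/ transparent; 2 /ṣ/ is itself a trigger — this domain ends here.
From /ṣ/ at 14 rightward: 15 /ḍ/ is itself a trigger — this domain ends here.
From /ṣ/ at 14 leftward: 13 /l/ → [+RTR]; 12 /l/ → [+RTR]; bound reached.
From /ḍ/ at 15 rightward: word edge.
From /ḍ/ at 15 leftward: 14 /ṣ/ is itself a trigger — this domain ends here.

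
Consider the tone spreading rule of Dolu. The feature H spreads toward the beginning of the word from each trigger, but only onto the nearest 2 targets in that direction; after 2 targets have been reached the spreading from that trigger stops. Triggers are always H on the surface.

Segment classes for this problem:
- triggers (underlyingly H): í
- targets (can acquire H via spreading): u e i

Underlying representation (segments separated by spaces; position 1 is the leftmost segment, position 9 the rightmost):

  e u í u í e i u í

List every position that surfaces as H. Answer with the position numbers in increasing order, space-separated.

1 2 3 4 5 7 8 9

From /í/ at 3 leftward: 2 /u/ → H; 1 /e/ → H; bound reached.
From /í/ at 5 leftward: 4 /u/ → H; 3 /í/ is itself a trigger — this domain ends here.
From /í/ at 9 leftward: 8 /u/ → H; 7 /i/ → H; bound reached.
Target with no active source: position 6 stays [-high tone].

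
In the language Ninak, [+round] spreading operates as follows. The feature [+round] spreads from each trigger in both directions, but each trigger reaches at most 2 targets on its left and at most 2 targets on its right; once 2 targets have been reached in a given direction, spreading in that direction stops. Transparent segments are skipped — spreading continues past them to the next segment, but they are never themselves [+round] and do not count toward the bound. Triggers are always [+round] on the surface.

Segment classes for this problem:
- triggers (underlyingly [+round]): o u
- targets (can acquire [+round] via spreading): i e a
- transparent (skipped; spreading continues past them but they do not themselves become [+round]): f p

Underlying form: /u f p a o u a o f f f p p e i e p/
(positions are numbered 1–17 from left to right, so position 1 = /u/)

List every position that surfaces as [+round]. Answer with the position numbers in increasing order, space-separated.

From /u/ at 1 rightward: 2 /f/ transparent; 3 /p/ transparent; 4 /a/ → [+round]; 5 /o/ is itself a trigger — this domain ends here.
From /u/ at 1 leftward: word edge.
From /o/ at 5 rightward: 6 /u/ is itself a trigger — this domain ends here.
From /o/ at 5 leftward: 4 /a/ → [+round]; 3 /p/ transparent; 2 /f/ transparent; 1 /u/ is itself a trigger — this domain ends here.
From /u/ at 6 rightward: 7 /a/ → [+round]; 8 /o/ is itself a trigger — this domain ends here.
From /u/ at 6 leftward: 5 /o/ is itself a trigger — this domain ends here.
From /o/ at 8 rightward: 9 /f/ transparent; 10 /f/ transparent; 11 /f/ transparent; 12 /p/ transparent; 13 /p/ transparent; 14 /e/ → [+round]; 15 /i/ → [+round]; bound reached.
From /o/ at 8 leftward: 7 /a/ → [+round]; 6 /u/ is itself a trigger — this domain ends here.
Target with no active source: position 16 stays [-round].

1 4 5 6 7 8 14 15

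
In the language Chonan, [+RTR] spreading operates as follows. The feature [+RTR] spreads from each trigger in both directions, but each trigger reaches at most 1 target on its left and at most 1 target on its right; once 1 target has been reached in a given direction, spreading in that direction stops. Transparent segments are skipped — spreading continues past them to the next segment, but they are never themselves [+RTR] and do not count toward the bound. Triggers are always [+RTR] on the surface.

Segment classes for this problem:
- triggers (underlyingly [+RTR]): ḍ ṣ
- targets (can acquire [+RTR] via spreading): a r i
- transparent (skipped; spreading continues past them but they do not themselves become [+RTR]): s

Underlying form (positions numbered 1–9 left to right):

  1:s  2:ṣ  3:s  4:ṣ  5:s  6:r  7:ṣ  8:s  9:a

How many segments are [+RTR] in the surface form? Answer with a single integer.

5

From /ṣ/ at 2 rightward: 3 /s/ transparent; 4 /ṣ/ is itself a trigger — this domain ends here.
From /ṣ/ at 2 leftward: 1 /s/ transparent; word edge.
From /ṣ/ at 4 rightward: 5 /s/ transparent; 6 /r/ → [+RTR]; bound reached.
From /ṣ/ at 4 leftward: 3 /s/ transparent; 2 /ṣ/ is itself a trigger — this domain ends here.
From /ṣ/ at 7 rightward: 8 /s/ transparent; 9 /a/ → [+RTR]; bound reached.
From /ṣ/ at 7 leftward: 6 /r/ → [+RTR]; bound reached.
[+RTR] positions on the surface: 2 4 6 7 9.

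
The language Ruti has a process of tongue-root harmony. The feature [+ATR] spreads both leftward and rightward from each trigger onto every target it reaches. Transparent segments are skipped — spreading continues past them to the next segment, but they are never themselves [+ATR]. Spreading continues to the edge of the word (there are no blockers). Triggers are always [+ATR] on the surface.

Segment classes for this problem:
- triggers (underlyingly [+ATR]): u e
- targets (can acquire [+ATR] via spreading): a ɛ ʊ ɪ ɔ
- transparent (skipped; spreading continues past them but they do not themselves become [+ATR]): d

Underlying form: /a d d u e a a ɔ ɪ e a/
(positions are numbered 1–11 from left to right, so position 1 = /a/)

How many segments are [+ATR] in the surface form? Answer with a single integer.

From /u/ at 4 rightward: 5 /e/ is itself a trigger — this domain ends here.
From /u/ at 4 leftward: 3 /d/ transparent; 2 /d/ transparent; 1 /a/ → [+ATR]; word edge.
From /e/ at 5 rightward: 6 /a/ → [+ATR]; 7 /a/ → [+ATR]; 8 /ɔ/ → [+ATR]; 9 /ɪ/ → [+ATR]; 10 /e/ is itself a trigger — this domain ends here.
From /e/ at 5 leftward: 4 /u/ is itself a trigger — this domain ends here.
From /e/ at 10 rightward: 11 /a/ → [+ATR]; word edge.
From /e/ at 10 leftward: 9 /ɪ/ → [+ATR]; 8 /ɔ/ → [+ATR]; 7 /a/ → [+ATR]; 6 /a/ → [+ATR]; 5 /e/ is itself a trigger — this domain ends here.
[+ATR] positions on the surface: 1 4 5 6 7 8 9 10 11.

9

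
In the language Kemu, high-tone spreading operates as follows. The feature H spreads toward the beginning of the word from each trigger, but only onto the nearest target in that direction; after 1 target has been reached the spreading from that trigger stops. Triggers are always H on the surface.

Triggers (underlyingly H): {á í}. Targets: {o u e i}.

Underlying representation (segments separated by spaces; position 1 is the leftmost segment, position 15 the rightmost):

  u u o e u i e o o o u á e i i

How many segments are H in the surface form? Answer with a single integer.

2

From /á/ at 12 leftward: 11 /u/ → H; bound reached.
Targets with no active source: positions 1 2 3 4 5 6 7 8 9 10 13 14 15 stay [-high tone].
H positions on the surface: 11 12.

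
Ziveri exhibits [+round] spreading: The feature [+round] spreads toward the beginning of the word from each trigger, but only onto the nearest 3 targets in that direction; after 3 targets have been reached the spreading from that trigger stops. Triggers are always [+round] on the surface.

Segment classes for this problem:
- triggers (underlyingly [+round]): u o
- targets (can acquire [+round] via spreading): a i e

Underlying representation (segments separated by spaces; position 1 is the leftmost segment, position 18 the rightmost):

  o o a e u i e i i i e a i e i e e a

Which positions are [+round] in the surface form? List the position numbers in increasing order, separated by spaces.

1 2 3 4 5

From /o/ at 1 leftward: word edge.
From /o/ at 2 leftward: 1 /o/ is itself a trigger — this domain ends here.
From /u/ at 5 leftward: 4 /e/ → [+round]; 3 /a/ → [+round]; 2 /o/ is itself a trigger — this domain ends here.
Targets with no active source: positions 6 7 8 9 10 11 12 13 14 15 16 17 18 stay [-round].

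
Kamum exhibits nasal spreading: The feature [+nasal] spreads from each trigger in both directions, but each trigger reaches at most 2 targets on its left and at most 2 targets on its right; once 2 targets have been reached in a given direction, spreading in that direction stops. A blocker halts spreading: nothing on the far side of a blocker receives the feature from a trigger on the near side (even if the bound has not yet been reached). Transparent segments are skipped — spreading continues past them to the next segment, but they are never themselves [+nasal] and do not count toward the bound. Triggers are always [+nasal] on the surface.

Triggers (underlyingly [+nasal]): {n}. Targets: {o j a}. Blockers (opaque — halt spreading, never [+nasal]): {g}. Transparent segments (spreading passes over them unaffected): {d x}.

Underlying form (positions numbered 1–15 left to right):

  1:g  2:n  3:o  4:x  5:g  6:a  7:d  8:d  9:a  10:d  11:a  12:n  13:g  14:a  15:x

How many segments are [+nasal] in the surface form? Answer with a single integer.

From /n/ at 2 rightward: 3 /o/ → [+nasal]; 4 /x/ transparent; 5 /g/ blocks.
From /n/ at 2 leftward: 1 /g/ blocks.
From /n/ at 12 rightward: 13 /g/ blocks.
From /n/ at 12 leftward: 11 /a/ → [+nasal]; 10 /d/ transparent; 9 /a/ → [+nasal]; bound reached.
Targets with no active source: positions 6 14 stay [-nasal].
[+nasal] positions on the surface: 2 3 9 11 12.

5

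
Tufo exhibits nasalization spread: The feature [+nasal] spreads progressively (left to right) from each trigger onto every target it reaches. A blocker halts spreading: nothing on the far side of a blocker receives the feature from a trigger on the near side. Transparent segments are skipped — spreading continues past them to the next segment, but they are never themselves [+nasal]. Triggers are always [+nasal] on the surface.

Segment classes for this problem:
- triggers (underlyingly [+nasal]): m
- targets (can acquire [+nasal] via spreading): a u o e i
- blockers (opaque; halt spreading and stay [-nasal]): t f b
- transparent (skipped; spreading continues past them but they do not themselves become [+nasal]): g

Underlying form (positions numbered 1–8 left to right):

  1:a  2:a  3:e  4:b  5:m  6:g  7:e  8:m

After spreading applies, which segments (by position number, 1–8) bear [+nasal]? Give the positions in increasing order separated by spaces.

From /m/ at 5 rightward: 6 /g/ transparent; 7 /e/ → [+nasal]; 8 /m/ is itself a trigger — this domain ends here.
From /m/ at 8 rightward: word edge.
Targets with no active source: positions 1 2 3 stay [-nasal].

5 7 8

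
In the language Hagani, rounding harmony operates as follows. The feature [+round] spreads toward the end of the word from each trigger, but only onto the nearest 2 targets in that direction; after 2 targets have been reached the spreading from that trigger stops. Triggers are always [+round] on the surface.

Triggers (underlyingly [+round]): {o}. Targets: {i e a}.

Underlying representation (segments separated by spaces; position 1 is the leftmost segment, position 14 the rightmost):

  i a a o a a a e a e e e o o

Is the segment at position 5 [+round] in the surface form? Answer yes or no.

From /o/ at 4 rightward: 5 /a/ → [+round]; 6 /a/ → [+round]; bound reached.
From /o/ at 13 rightward: 14 /o/ is itself a trigger — this domain ends here.
From /o/ at 14 rightward: word edge.
Targets with no active source: positions 1 2 3 7 8 9 10 11 12 stay [-round].
[+round] positions on the surface: 4 5 6 13 14.

yes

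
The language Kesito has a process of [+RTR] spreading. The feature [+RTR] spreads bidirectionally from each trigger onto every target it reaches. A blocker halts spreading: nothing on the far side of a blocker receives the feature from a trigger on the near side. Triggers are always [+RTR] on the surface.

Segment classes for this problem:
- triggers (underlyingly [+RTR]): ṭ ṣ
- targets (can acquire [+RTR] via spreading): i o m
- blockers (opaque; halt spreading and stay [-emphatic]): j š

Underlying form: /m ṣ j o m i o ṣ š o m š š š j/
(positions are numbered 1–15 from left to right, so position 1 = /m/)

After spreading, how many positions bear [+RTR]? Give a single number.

From /ṣ/ at 2 rightward: 3 /j/ blocks.
From /ṣ/ at 2 leftward: 1 /m/ → [+RTR]; word edge.
From /ṣ/ at 8 rightward: 9 /š/ blocks.
From /ṣ/ at 8 leftward: 7 /o/ → [+RTR]; 6 /i/ → [+RTR]; 5 /m/ → [+RTR]; 4 /o/ → [+RTR]; 3 /j/ blocks.
Targets with no active source: positions 10 11 stay [-emphatic].
[+RTR] positions on the surface: 1 2 4 5 6 7 8.

7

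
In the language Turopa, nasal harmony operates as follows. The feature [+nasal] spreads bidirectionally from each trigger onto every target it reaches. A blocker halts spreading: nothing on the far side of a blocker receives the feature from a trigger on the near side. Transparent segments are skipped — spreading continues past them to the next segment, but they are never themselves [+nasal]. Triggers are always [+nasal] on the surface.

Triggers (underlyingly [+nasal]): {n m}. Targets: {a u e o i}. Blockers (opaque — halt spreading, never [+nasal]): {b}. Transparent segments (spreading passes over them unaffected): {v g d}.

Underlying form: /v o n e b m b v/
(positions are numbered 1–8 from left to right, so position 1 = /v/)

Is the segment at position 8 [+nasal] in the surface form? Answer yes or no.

From /n/ at 3 rightward: 4 /e/ → [+nasal]; 5 /b/ blocks.
From /n/ at 3 leftward: 2 /o/ → [+nasal]; 1 /v/ transparent; word edge.
From /m/ at 6 rightward: 7 /b/ blocks.
From /m/ at 6 leftward: 5 /b/ blocks.
[+nasal] positions on the surface: 2 3 4 6.

no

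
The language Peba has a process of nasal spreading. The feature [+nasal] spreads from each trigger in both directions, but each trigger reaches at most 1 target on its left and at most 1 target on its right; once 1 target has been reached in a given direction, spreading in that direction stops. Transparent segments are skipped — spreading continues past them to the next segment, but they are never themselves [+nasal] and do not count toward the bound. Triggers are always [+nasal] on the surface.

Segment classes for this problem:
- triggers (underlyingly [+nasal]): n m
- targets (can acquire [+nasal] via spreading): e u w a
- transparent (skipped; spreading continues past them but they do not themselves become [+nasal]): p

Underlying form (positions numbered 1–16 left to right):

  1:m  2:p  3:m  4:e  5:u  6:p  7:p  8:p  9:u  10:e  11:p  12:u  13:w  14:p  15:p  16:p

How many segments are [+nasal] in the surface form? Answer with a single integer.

From /m/ at 1 rightward: 2 /p/ transparent; 3 /m/ is itself a trigger — this domain ends here.
From /m/ at 1 leftward: word edge.
From /m/ at 3 rightward: 4 /e/ → [+nasal]; bound reached.
From /m/ at 3 leftward: 2 /p/ transparent; 1 /m/ is itself a trigger — this domain ends here.
Targets with no active source: positions 5 9 10 12 13 stay [-nasal].
[+nasal] positions on the surface: 1 3 4.

3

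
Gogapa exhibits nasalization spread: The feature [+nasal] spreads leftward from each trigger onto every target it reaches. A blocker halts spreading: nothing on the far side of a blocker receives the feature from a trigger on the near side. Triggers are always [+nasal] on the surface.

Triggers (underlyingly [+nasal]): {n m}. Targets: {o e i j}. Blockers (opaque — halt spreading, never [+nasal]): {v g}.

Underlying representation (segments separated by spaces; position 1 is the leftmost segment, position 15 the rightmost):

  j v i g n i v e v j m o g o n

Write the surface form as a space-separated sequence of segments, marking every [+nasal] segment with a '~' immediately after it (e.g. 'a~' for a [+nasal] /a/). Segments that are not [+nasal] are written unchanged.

j v i g n~ i v e v j~ m~ o g o~ n~

From /n/ at 5 leftward: 4 /g/ blocks.
From /m/ at 11 leftward: 10 /j/ → [+nasal]; 9 /v/ blocks.
From /n/ at 15 leftward: 14 /o/ → [+nasal]; 13 /g/ blocks.
Targets with no active source: positions 1 3 6 8 12 stay [-nasal].
[+nasal] positions on the surface: 5 10 11 14 15.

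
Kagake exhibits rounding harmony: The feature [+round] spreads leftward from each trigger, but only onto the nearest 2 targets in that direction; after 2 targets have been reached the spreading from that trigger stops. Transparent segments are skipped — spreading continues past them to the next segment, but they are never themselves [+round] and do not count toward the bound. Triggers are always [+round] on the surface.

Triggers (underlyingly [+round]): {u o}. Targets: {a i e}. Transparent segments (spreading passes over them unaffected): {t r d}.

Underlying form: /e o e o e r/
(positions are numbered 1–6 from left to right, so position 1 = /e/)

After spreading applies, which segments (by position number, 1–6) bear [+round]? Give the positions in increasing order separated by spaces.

1 2 3 4

From /o/ at 2 leftward: 1 /e/ → [+round]; word edge.
From /o/ at 4 leftward: 3 /e/ → [+round]; 2 /o/ is itself a trigger — this domain ends here.
Target with no active source: position 5 stays [-round].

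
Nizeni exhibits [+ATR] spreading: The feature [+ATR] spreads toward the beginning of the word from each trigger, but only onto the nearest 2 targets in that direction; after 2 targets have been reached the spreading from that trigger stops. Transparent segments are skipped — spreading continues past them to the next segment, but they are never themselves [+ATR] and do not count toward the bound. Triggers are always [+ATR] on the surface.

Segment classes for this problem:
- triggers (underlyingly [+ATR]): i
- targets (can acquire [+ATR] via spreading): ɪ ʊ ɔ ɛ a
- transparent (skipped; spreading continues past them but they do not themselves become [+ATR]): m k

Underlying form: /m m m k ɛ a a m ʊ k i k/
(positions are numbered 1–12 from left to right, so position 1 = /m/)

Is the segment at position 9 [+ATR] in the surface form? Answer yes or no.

yes

From /i/ at 11 leftward: 10 /k/ transparent; 9 /ʊ/ → [+ATR]; 8 /m/ transparent; 7 /a/ → [+ATR]; bound reached.
Targets with no active source: positions 5 6 stay [-ATR].
[+ATR] positions on the surface: 7 9 11.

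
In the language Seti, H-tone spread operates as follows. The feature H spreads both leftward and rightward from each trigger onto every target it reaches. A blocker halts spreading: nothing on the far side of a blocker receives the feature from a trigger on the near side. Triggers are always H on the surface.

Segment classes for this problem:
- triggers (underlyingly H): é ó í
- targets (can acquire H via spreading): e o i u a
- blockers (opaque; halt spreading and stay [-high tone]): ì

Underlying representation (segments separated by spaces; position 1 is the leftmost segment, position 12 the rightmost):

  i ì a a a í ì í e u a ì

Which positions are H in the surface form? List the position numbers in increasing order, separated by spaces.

3 4 5 6 8 9 10 11

From /í/ at 6 rightward: 7 /ì/ blocks.
From /í/ at 6 leftward: 5 /a/ → H; 4 /a/ → H; 3 /a/ → H; 2 /ì/ blocks.
From /í/ at 8 rightward: 9 /e/ → H; 10 /u/ → H; 11 /a/ → H; 12 /ì/ blocks.
From /í/ at 8 leftward: 7 /ì/ blocks.
Target with no active source: position 1 stays [-high tone].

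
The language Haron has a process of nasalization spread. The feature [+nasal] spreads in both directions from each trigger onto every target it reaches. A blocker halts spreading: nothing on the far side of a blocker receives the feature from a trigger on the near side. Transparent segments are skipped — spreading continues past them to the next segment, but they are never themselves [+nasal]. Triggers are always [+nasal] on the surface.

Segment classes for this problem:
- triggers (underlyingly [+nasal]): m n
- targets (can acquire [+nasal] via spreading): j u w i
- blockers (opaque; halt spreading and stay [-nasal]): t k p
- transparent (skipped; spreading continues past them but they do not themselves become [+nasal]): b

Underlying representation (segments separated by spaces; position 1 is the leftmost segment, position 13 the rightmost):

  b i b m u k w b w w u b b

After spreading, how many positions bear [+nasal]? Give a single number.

From /m/ at 4 rightward: 5 /u/ → [+nasal]; 6 /k/ blocks.
From /m/ at 4 leftward: 3 /b/ transparent; 2 /i/ → [+nasal]; 1 /b/ transparent; word edge.
Targets with no active source: positions 7 9 10 11 stay [-nasal].
[+nasal] positions on the surface: 2 4 5.

3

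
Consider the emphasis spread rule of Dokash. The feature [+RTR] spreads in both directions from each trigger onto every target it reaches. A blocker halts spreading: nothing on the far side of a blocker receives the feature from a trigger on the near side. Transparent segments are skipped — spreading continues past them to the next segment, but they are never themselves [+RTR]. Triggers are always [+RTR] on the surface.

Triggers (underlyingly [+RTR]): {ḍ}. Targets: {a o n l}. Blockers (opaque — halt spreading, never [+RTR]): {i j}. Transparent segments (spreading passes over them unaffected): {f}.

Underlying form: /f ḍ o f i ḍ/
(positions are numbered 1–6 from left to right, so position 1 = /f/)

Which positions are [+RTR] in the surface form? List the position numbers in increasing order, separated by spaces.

2 3 6

From /ḍ/ at 2 rightward: 3 /o/ → [+RTR]; 4 /f/ transparent; 5 /i/ blocks.
From /ḍ/ at 2 leftward: 1 /f/ transparent; word edge.
From /ḍ/ at 6 rightward: word edge.
From /ḍ/ at 6 leftward: 5 /i/ blocks.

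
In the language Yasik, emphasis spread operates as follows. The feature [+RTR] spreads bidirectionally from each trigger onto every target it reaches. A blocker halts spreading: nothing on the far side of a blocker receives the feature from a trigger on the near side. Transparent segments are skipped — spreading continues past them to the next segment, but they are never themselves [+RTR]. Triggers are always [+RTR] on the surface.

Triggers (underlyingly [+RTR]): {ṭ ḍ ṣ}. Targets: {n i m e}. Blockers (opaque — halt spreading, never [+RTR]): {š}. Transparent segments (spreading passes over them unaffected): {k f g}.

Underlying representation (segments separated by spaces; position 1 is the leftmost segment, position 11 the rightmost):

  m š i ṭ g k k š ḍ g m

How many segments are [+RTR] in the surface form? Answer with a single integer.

4

From /ṭ/ at 4 rightward: 5 /g/ transparent; 6 /k/ transparent; 7 /k/ transparent; 8 /š/ blocks.
From /ṭ/ at 4 leftward: 3 /i/ → [+RTR]; 2 /š/ blocks.
From /ḍ/ at 9 rightward: 10 /g/ transparent; 11 /m/ → [+RTR]; word edge.
From /ḍ/ at 9 leftward: 8 /š/ blocks.
Target with no active source: position 1 stays [-emphatic].
[+RTR] positions on the surface: 3 4 9 11.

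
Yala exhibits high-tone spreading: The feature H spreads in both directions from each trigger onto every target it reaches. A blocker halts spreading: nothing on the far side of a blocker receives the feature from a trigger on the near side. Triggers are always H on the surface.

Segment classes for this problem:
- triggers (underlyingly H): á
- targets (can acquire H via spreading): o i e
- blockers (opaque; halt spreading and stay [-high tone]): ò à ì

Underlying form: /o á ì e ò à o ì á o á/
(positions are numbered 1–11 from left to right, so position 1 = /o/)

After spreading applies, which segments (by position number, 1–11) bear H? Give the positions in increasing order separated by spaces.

From /á/ at 2 rightward: 3 /ì/ blocks.
From /á/ at 2 leftward: 1 /o/ → H; word edge.
From /á/ at 9 rightward: 10 /o/ → H; 11 /á/ is itself a trigger — this domain ends here.
From /á/ at 9 leftward: 8 /ì/ blocks.
From /á/ at 11 rightward: word edge.
From /á/ at 11 leftward: 10 /o/ → H; 9 /á/ is itself a trigger — this domain ends here.
Targets with no active source: positions 4 7 stay [-high tone].

1 2 9 10 11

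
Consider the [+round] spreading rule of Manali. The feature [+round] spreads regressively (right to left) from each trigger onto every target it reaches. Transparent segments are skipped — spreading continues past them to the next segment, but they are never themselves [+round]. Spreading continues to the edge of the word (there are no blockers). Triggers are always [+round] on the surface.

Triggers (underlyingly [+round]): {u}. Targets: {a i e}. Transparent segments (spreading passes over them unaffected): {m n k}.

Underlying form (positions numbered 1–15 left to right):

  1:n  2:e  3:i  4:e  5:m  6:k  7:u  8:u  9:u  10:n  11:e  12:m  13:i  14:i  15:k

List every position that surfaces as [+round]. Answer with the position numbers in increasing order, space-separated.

From /u/ at 7 leftward: 6 /k/ transparent; 5 /m/ transparent; 4 /e/ → [+round]; 3 /i/ → [+round]; 2 /e/ → [+round]; 1 /n/ transparent; word edge.
From /u/ at 8 leftward: 7 /u/ is itself a trigger — this domain ends here.
From /u/ at 9 leftward: 8 /u/ is itself a trigger — this domain ends here.
Targets with no active source: positions 11 13 14 stay [-round].

2 3 4 7 8 9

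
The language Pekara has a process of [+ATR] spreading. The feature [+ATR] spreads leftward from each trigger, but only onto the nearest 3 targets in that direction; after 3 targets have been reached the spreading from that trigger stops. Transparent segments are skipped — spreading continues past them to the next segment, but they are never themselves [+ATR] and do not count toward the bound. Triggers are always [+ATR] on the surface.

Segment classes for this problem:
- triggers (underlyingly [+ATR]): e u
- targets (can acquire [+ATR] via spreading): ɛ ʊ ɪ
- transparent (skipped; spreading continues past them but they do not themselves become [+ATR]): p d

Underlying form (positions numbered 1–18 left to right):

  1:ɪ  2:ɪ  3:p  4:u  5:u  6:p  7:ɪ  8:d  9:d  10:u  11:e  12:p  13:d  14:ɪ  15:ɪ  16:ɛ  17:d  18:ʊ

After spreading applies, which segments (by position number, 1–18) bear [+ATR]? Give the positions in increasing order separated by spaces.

1 2 4 5 7 10 11

From /u/ at 4 leftward: 3 /p/ transparent; 2 /ɪ/ → [+ATR]; 1 /ɪ/ → [+ATR]; word edge.
From /u/ at 5 leftward: 4 /u/ is itself a trigger — this domain ends here.
From /u/ at 10 leftward: 9 /d/ transparent; 8 /d/ transparent; 7 /ɪ/ → [+ATR]; 6 /p/ transparent; 5 /u/ is itself a trigger — this domain ends here.
From /e/ at 11 leftward: 10 /u/ is itself a trigger — this domain ends here.
Targets with no active source: positions 14 15 16 18 stay [-ATR].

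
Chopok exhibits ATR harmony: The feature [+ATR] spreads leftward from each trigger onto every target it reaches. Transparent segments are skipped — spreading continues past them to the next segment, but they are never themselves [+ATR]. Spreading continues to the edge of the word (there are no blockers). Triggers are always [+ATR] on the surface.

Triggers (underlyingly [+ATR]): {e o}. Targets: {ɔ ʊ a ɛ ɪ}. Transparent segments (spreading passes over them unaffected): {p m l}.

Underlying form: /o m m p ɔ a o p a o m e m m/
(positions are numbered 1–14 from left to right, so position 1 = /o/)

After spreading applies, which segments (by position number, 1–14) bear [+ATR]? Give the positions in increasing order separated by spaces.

1 5 6 7 9 10 12

From /o/ at 1 leftward: word edge.
From /o/ at 7 leftward: 6 /a/ → [+ATR]; 5 /ɔ/ → [+ATR]; 4 /p/ transparent; 3 /m/ transparent; 2 /m/ transparent; 1 /o/ is itself a trigger — this domain ends here.
From /o/ at 10 leftward: 9 /a/ → [+ATR]; 8 /p/ transparent; 7 /o/ is itself a trigger — this domain ends here.
From /e/ at 12 leftward: 11 /m/ transparent; 10 /o/ is itself a trigger — this domain ends here.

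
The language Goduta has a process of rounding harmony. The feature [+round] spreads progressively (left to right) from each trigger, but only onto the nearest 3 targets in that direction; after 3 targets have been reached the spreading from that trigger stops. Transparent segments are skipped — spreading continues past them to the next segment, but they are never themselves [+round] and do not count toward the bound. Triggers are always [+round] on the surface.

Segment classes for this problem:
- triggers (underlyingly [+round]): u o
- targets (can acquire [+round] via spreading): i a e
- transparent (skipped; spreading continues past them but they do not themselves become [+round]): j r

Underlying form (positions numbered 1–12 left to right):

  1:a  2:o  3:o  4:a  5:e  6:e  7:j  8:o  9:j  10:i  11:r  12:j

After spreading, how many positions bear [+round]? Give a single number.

From /o/ at 2 rightward: 3 /o/ is itself a trigger — this domain ends here.
From /o/ at 3 rightward: 4 /a/ → [+round]; 5 /e/ → [+round]; 6 /e/ → [+round]; bound reached.
From /o/ at 8 rightward: 9 /j/ transparent; 10 /i/ → [+round]; 11 /r/ transparent; 12 /j/ transparent; word edge.
Target with no active source: position 1 stays [-round].
[+round] positions on the surface: 2 3 4 5 6 8 10.

7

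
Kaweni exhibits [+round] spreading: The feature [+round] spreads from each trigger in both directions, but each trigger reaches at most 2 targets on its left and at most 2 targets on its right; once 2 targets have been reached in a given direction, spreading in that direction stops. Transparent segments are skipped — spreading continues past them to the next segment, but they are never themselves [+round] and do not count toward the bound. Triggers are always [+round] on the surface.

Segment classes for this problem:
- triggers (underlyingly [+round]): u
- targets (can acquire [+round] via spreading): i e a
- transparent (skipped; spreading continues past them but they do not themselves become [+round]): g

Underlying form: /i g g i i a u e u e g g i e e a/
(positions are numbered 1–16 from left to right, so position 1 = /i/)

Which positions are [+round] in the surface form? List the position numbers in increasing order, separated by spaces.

From /u/ at 7 rightward: 8 /e/ → [+round]; 9 /u/ is itself a trigger — this domain ends here.
From /u/ at 7 leftward: 6 /a/ → [+round]; 5 /i/ → [+round]; bound reached.
From /u/ at 9 rightward: 10 /e/ → [+round]; 11 /g/ transparent; 12 /g/ transparent; 13 /i/ → [+round]; bound reached.
From /u/ at 9 leftward: 8 /e/ → [+round]; 7 /u/ is itself a trigger — this domain ends here.
Targets with no active source: positions 1 4 14 15 16 stay [-round].

5 6 7 8 9 10 13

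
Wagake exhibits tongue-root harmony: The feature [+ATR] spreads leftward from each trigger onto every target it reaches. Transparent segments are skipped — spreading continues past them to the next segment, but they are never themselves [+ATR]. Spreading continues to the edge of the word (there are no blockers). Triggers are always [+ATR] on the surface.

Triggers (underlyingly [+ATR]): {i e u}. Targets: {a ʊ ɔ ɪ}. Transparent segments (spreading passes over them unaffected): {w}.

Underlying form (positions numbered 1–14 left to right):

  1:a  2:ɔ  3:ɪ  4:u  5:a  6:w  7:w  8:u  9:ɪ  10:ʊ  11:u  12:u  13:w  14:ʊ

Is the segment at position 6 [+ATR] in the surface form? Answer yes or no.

no

From /u/ at 4 leftward: 3 /ɪ/ → [+ATR]; 2 /ɔ/ → [+ATR]; 1 /a/ → [+ATR]; word edge.
From /u/ at 8 leftward: 7 /w/ transparent; 6 /w/ transparent; 5 /a/ → [+ATR]; 4 /u/ is itself a trigger — this domain ends here.
From /u/ at 11 leftward: 10 /ʊ/ → [+ATR]; 9 /ɪ/ → [+ATR]; 8 /u/ is itself a trigger — this domain ends here.
From /u/ at 12 leftward: 11 /u/ is itself a trigger — this domain ends here.
Target with no active source: position 14 stays [-ATR].
[+ATR] positions on the surface: 1 2 3 4 5 8 9 10 11 12.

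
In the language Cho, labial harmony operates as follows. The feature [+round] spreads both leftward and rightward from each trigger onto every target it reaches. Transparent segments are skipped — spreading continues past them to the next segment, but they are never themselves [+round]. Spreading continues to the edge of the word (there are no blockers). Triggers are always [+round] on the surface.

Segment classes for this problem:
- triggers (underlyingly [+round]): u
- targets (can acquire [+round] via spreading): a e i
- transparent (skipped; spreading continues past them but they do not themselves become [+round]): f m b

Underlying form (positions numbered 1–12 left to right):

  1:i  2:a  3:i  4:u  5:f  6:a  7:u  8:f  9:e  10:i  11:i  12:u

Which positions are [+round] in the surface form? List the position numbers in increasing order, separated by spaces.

From /u/ at 4 rightward: 5 /f/ transparent; 6 /a/ → [+round]; 7 /u/ is itself a trigger — this domain ends here.
From /u/ at 4 leftward: 3 /i/ → [+round]; 2 /a/ → [+round]; 1 /i/ → [+round]; word edge.
From /u/ at 7 rightward: 8 /f/ transparent; 9 /e/ → [+round]; 10 /i/ → [+round]; 11 /i/ → [+round]; 12 /u/ is itself a trigger — this domain ends here.
From /u/ at 7 leftward: 6 /a/ → [+round]; 5 /f/ transparent; 4 /u/ is itself a trigger — this domain ends here.
From /u/ at 12 rightward: word edge.
From /u/ at 12 leftward: 11 /i/ → [+round]; 10 /i/ → [+round]; 9 /e/ → [+round]; 8 /f/ transparent; 7 /u/ is itself a trigger — this domain ends here.

1 2 3 4 6 7 9 10 11 12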